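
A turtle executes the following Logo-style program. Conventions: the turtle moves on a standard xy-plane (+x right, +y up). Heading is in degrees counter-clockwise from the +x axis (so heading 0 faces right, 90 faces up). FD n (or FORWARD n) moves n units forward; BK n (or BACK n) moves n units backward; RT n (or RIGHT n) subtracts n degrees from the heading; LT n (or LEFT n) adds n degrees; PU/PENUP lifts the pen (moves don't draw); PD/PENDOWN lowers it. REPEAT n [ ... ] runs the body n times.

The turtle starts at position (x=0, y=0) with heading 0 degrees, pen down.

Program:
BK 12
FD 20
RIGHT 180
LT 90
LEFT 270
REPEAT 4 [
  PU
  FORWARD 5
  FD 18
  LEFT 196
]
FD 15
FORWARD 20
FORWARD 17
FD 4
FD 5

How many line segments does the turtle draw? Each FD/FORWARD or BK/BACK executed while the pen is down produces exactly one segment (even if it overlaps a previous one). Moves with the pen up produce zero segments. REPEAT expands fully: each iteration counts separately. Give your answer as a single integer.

Answer: 2

Derivation:
Executing turtle program step by step:
Start: pos=(0,0), heading=0, pen down
BK 12: (0,0) -> (-12,0) [heading=0, draw]
FD 20: (-12,0) -> (8,0) [heading=0, draw]
RT 180: heading 0 -> 180
LT 90: heading 180 -> 270
LT 270: heading 270 -> 180
REPEAT 4 [
  -- iteration 1/4 --
  PU: pen up
  FD 5: (8,0) -> (3,0) [heading=180, move]
  FD 18: (3,0) -> (-15,0) [heading=180, move]
  LT 196: heading 180 -> 16
  -- iteration 2/4 --
  PU: pen up
  FD 5: (-15,0) -> (-10.194,1.378) [heading=16, move]
  FD 18: (-10.194,1.378) -> (7.109,6.34) [heading=16, move]
  LT 196: heading 16 -> 212
  -- iteration 3/4 --
  PU: pen up
  FD 5: (7.109,6.34) -> (2.869,3.69) [heading=212, move]
  FD 18: (2.869,3.69) -> (-12.396,-5.848) [heading=212, move]
  LT 196: heading 212 -> 48
  -- iteration 4/4 --
  PU: pen up
  FD 5: (-12.396,-5.848) -> (-9.05,-2.133) [heading=48, move]
  FD 18: (-9.05,-2.133) -> (2.994,11.244) [heading=48, move]
  LT 196: heading 48 -> 244
]
FD 15: (2.994,11.244) -> (-3.582,-2.238) [heading=244, move]
FD 20: (-3.582,-2.238) -> (-12.349,-20.214) [heading=244, move]
FD 17: (-12.349,-20.214) -> (-19.801,-35.493) [heading=244, move]
FD 4: (-19.801,-35.493) -> (-21.555,-39.089) [heading=244, move]
FD 5: (-21.555,-39.089) -> (-23.747,-43.583) [heading=244, move]
Final: pos=(-23.747,-43.583), heading=244, 2 segment(s) drawn
Segments drawn: 2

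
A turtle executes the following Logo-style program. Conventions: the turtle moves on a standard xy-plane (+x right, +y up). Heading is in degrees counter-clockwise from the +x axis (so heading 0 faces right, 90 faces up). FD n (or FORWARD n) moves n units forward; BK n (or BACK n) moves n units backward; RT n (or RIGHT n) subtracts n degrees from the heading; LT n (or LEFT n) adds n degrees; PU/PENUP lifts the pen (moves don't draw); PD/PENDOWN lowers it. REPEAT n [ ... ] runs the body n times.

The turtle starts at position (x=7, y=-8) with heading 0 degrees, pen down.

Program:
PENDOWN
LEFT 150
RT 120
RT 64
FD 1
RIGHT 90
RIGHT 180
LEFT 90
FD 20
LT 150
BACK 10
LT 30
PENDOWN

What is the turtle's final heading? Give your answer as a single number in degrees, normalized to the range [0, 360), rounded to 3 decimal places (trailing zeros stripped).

Answer: 326

Derivation:
Executing turtle program step by step:
Start: pos=(7,-8), heading=0, pen down
PD: pen down
LT 150: heading 0 -> 150
RT 120: heading 150 -> 30
RT 64: heading 30 -> 326
FD 1: (7,-8) -> (7.829,-8.559) [heading=326, draw]
RT 90: heading 326 -> 236
RT 180: heading 236 -> 56
LT 90: heading 56 -> 146
FD 20: (7.829,-8.559) -> (-8.752,2.625) [heading=146, draw]
LT 150: heading 146 -> 296
BK 10: (-8.752,2.625) -> (-13.135,11.613) [heading=296, draw]
LT 30: heading 296 -> 326
PD: pen down
Final: pos=(-13.135,11.613), heading=326, 3 segment(s) drawn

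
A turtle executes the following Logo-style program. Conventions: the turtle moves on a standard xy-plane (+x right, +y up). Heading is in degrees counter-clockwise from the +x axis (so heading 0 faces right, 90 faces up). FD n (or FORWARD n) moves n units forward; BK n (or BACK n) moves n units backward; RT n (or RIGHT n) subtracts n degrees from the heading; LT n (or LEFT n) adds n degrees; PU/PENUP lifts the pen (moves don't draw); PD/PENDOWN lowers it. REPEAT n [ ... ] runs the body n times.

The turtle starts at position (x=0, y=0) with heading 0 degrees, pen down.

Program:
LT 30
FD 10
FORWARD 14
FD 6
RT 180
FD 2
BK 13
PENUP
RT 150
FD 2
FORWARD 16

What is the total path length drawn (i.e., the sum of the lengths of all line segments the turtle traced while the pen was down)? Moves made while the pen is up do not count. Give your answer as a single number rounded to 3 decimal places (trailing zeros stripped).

Executing turtle program step by step:
Start: pos=(0,0), heading=0, pen down
LT 30: heading 0 -> 30
FD 10: (0,0) -> (8.66,5) [heading=30, draw]
FD 14: (8.66,5) -> (20.785,12) [heading=30, draw]
FD 6: (20.785,12) -> (25.981,15) [heading=30, draw]
RT 180: heading 30 -> 210
FD 2: (25.981,15) -> (24.249,14) [heading=210, draw]
BK 13: (24.249,14) -> (35.507,20.5) [heading=210, draw]
PU: pen up
RT 150: heading 210 -> 60
FD 2: (35.507,20.5) -> (36.507,22.232) [heading=60, move]
FD 16: (36.507,22.232) -> (44.507,36.088) [heading=60, move]
Final: pos=(44.507,36.088), heading=60, 5 segment(s) drawn

Segment lengths:
  seg 1: (0,0) -> (8.66,5), length = 10
  seg 2: (8.66,5) -> (20.785,12), length = 14
  seg 3: (20.785,12) -> (25.981,15), length = 6
  seg 4: (25.981,15) -> (24.249,14), length = 2
  seg 5: (24.249,14) -> (35.507,20.5), length = 13
Total = 45

Answer: 45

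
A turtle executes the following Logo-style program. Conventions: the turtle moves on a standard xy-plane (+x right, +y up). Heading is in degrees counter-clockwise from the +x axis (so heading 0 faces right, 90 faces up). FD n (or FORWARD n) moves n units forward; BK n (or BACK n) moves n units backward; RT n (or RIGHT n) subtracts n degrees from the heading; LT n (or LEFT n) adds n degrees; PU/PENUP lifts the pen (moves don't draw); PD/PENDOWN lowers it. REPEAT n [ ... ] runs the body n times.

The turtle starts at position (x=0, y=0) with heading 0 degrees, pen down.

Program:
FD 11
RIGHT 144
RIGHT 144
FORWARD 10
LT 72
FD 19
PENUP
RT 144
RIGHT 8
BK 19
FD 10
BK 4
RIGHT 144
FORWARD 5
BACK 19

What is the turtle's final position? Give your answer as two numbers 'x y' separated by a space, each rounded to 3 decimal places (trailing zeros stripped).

Executing turtle program step by step:
Start: pos=(0,0), heading=0, pen down
FD 11: (0,0) -> (11,0) [heading=0, draw]
RT 144: heading 0 -> 216
RT 144: heading 216 -> 72
FD 10: (11,0) -> (14.09,9.511) [heading=72, draw]
LT 72: heading 72 -> 144
FD 19: (14.09,9.511) -> (-1.281,20.678) [heading=144, draw]
PU: pen up
RT 144: heading 144 -> 0
RT 8: heading 0 -> 352
BK 19: (-1.281,20.678) -> (-20.096,23.323) [heading=352, move]
FD 10: (-20.096,23.323) -> (-10.194,21.931) [heading=352, move]
BK 4: (-10.194,21.931) -> (-14.155,22.488) [heading=352, move]
RT 144: heading 352 -> 208
FD 5: (-14.155,22.488) -> (-18.569,20.14) [heading=208, move]
BK 19: (-18.569,20.14) -> (-1.793,29.06) [heading=208, move]
Final: pos=(-1.793,29.06), heading=208, 3 segment(s) drawn

Answer: -1.793 29.06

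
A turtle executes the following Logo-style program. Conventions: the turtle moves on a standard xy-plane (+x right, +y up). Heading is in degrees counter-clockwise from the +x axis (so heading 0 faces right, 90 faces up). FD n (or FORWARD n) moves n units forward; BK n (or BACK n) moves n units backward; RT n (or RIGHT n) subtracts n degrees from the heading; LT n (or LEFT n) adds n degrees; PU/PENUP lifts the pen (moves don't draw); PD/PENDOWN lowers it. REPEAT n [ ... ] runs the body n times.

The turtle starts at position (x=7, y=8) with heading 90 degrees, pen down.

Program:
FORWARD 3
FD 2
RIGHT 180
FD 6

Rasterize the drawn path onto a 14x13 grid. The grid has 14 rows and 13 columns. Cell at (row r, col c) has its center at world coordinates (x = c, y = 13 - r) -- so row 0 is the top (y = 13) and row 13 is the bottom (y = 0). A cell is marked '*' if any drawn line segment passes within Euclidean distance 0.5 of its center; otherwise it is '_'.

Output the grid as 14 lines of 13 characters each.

Answer: _______*_____
_______*_____
_______*_____
_______*_____
_______*_____
_______*_____
_______*_____
_____________
_____________
_____________
_____________
_____________
_____________
_____________

Derivation:
Segment 0: (7,8) -> (7,11)
Segment 1: (7,11) -> (7,13)
Segment 2: (7,13) -> (7,7)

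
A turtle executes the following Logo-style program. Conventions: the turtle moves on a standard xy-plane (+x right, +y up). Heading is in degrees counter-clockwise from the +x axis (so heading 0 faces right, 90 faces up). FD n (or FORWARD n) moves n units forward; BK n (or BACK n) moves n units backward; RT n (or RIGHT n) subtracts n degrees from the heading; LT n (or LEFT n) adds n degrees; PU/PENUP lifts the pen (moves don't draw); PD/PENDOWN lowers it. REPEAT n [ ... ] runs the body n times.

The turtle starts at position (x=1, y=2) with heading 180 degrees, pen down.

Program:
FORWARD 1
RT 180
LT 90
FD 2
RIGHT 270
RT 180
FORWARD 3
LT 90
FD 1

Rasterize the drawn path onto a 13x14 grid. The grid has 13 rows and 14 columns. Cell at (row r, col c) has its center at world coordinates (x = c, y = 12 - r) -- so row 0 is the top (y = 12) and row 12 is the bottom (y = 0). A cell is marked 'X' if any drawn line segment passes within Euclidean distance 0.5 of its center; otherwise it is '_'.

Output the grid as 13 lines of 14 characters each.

Segment 0: (1,2) -> (0,2)
Segment 1: (0,2) -> (0,4)
Segment 2: (0,4) -> (3,4)
Segment 3: (3,4) -> (3,5)

Answer: ______________
______________
______________
______________
______________
______________
______________
___X__________
XXXX__________
X_____________
XX____________
______________
______________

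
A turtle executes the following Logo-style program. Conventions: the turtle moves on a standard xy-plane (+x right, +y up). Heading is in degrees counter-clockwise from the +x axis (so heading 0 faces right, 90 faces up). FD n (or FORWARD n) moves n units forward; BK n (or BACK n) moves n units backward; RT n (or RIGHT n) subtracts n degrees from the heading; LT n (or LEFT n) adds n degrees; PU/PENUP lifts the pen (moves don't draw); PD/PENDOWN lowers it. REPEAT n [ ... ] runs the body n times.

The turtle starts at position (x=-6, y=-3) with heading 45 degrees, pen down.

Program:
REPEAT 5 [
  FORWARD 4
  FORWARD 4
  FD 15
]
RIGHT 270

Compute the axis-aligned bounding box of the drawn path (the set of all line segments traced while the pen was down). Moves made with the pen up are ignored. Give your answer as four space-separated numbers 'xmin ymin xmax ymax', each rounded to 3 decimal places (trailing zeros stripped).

Executing turtle program step by step:
Start: pos=(-6,-3), heading=45, pen down
REPEAT 5 [
  -- iteration 1/5 --
  FD 4: (-6,-3) -> (-3.172,-0.172) [heading=45, draw]
  FD 4: (-3.172,-0.172) -> (-0.343,2.657) [heading=45, draw]
  FD 15: (-0.343,2.657) -> (10.263,13.263) [heading=45, draw]
  -- iteration 2/5 --
  FD 4: (10.263,13.263) -> (13.092,16.092) [heading=45, draw]
  FD 4: (13.092,16.092) -> (15.92,18.92) [heading=45, draw]
  FD 15: (15.92,18.92) -> (26.527,29.527) [heading=45, draw]
  -- iteration 3/5 --
  FD 4: (26.527,29.527) -> (29.355,32.355) [heading=45, draw]
  FD 4: (29.355,32.355) -> (32.184,35.184) [heading=45, draw]
  FD 15: (32.184,35.184) -> (42.79,45.79) [heading=45, draw]
  -- iteration 4/5 --
  FD 4: (42.79,45.79) -> (45.619,48.619) [heading=45, draw]
  FD 4: (45.619,48.619) -> (48.447,51.447) [heading=45, draw]
  FD 15: (48.447,51.447) -> (59.054,62.054) [heading=45, draw]
  -- iteration 5/5 --
  FD 4: (59.054,62.054) -> (61.882,64.882) [heading=45, draw]
  FD 4: (61.882,64.882) -> (64.711,67.711) [heading=45, draw]
  FD 15: (64.711,67.711) -> (75.317,78.317) [heading=45, draw]
]
RT 270: heading 45 -> 135
Final: pos=(75.317,78.317), heading=135, 15 segment(s) drawn

Segment endpoints: x in {-6, -3.172, -0.343, 10.263, 13.092, 15.92, 26.527, 29.355, 32.184, 42.79, 45.619, 48.447, 59.054, 61.882, 64.711, 75.317}, y in {-3, -0.172, 2.657, 13.263, 16.092, 18.92, 29.527, 32.355, 35.184, 45.79, 48.619, 51.447, 62.054, 64.882, 67.711, 78.317}
xmin=-6, ymin=-3, xmax=75.317, ymax=78.317

Answer: -6 -3 75.317 78.317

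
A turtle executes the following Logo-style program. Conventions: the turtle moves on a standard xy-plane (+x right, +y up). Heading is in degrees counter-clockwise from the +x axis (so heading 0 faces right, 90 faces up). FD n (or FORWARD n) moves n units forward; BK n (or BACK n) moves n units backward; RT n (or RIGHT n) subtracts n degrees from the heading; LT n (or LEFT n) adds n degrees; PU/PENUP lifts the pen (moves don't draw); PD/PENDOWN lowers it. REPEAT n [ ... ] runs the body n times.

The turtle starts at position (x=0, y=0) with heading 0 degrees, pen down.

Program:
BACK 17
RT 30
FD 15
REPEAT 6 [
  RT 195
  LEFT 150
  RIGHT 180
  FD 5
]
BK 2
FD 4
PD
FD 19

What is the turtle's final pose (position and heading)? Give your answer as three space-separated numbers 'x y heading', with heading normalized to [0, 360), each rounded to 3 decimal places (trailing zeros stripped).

Executing turtle program step by step:
Start: pos=(0,0), heading=0, pen down
BK 17: (0,0) -> (-17,0) [heading=0, draw]
RT 30: heading 0 -> 330
FD 15: (-17,0) -> (-4.01,-7.5) [heading=330, draw]
REPEAT 6 [
  -- iteration 1/6 --
  RT 195: heading 330 -> 135
  LT 150: heading 135 -> 285
  RT 180: heading 285 -> 105
  FD 5: (-4.01,-7.5) -> (-5.304,-2.67) [heading=105, draw]
  -- iteration 2/6 --
  RT 195: heading 105 -> 270
  LT 150: heading 270 -> 60
  RT 180: heading 60 -> 240
  FD 5: (-5.304,-2.67) -> (-7.804,-7) [heading=240, draw]
  -- iteration 3/6 --
  RT 195: heading 240 -> 45
  LT 150: heading 45 -> 195
  RT 180: heading 195 -> 15
  FD 5: (-7.804,-7) -> (-2.974,-5.706) [heading=15, draw]
  -- iteration 4/6 --
  RT 195: heading 15 -> 180
  LT 150: heading 180 -> 330
  RT 180: heading 330 -> 150
  FD 5: (-2.974,-5.706) -> (-7.304,-3.206) [heading=150, draw]
  -- iteration 5/6 --
  RT 195: heading 150 -> 315
  LT 150: heading 315 -> 105
  RT 180: heading 105 -> 285
  FD 5: (-7.304,-3.206) -> (-6.01,-8.036) [heading=285, draw]
  -- iteration 6/6 --
  RT 195: heading 285 -> 90
  LT 150: heading 90 -> 240
  RT 180: heading 240 -> 60
  FD 5: (-6.01,-8.036) -> (-3.51,-3.706) [heading=60, draw]
]
BK 2: (-3.51,-3.706) -> (-4.51,-5.438) [heading=60, draw]
FD 4: (-4.51,-5.438) -> (-2.51,-1.974) [heading=60, draw]
PD: pen down
FD 19: (-2.51,-1.974) -> (6.99,14.481) [heading=60, draw]
Final: pos=(6.99,14.481), heading=60, 11 segment(s) drawn

Answer: 6.99 14.481 60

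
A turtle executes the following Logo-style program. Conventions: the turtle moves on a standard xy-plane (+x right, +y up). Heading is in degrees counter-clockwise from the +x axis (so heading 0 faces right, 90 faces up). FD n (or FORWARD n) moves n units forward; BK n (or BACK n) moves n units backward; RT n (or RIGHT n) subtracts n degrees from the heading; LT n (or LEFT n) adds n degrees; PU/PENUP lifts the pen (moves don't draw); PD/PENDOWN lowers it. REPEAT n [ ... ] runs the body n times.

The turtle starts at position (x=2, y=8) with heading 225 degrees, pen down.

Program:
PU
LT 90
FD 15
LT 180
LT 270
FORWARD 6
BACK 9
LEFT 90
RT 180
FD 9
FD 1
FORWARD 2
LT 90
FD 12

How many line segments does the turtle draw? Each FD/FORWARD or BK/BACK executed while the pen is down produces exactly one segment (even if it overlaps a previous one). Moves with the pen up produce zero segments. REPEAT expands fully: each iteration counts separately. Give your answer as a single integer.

Answer: 0

Derivation:
Executing turtle program step by step:
Start: pos=(2,8), heading=225, pen down
PU: pen up
LT 90: heading 225 -> 315
FD 15: (2,8) -> (12.607,-2.607) [heading=315, move]
LT 180: heading 315 -> 135
LT 270: heading 135 -> 45
FD 6: (12.607,-2.607) -> (16.849,1.636) [heading=45, move]
BK 9: (16.849,1.636) -> (10.485,-4.728) [heading=45, move]
LT 90: heading 45 -> 135
RT 180: heading 135 -> 315
FD 9: (10.485,-4.728) -> (16.849,-11.092) [heading=315, move]
FD 1: (16.849,-11.092) -> (17.556,-11.799) [heading=315, move]
FD 2: (17.556,-11.799) -> (18.971,-13.213) [heading=315, move]
LT 90: heading 315 -> 45
FD 12: (18.971,-13.213) -> (27.456,-4.728) [heading=45, move]
Final: pos=(27.456,-4.728), heading=45, 0 segment(s) drawn
Segments drawn: 0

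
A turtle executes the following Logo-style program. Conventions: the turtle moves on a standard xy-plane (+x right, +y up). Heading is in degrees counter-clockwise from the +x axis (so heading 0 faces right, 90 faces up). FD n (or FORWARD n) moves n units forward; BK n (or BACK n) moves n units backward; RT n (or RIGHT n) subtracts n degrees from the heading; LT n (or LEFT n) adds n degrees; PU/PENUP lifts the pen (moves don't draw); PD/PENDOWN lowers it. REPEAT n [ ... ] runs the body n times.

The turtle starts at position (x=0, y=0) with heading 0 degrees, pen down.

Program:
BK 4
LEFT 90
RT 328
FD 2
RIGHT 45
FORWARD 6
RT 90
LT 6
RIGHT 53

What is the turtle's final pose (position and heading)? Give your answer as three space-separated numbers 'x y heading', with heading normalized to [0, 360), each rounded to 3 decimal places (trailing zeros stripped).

Answer: -3.71 7.542 300

Derivation:
Executing turtle program step by step:
Start: pos=(0,0), heading=0, pen down
BK 4: (0,0) -> (-4,0) [heading=0, draw]
LT 90: heading 0 -> 90
RT 328: heading 90 -> 122
FD 2: (-4,0) -> (-5.06,1.696) [heading=122, draw]
RT 45: heading 122 -> 77
FD 6: (-5.06,1.696) -> (-3.71,7.542) [heading=77, draw]
RT 90: heading 77 -> 347
LT 6: heading 347 -> 353
RT 53: heading 353 -> 300
Final: pos=(-3.71,7.542), heading=300, 3 segment(s) drawn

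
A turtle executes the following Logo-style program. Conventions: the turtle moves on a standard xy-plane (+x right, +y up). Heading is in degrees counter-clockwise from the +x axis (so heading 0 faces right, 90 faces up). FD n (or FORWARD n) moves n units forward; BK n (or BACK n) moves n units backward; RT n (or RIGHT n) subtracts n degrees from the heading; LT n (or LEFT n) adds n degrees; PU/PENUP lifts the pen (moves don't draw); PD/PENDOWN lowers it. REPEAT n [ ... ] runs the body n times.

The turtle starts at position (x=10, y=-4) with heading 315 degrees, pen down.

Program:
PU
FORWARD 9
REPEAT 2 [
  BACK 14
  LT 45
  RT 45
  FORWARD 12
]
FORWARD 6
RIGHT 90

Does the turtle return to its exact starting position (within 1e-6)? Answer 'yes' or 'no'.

Executing turtle program step by step:
Start: pos=(10,-4), heading=315, pen down
PU: pen up
FD 9: (10,-4) -> (16.364,-10.364) [heading=315, move]
REPEAT 2 [
  -- iteration 1/2 --
  BK 14: (16.364,-10.364) -> (6.464,-0.464) [heading=315, move]
  LT 45: heading 315 -> 0
  RT 45: heading 0 -> 315
  FD 12: (6.464,-0.464) -> (14.95,-8.95) [heading=315, move]
  -- iteration 2/2 --
  BK 14: (14.95,-8.95) -> (5.05,0.95) [heading=315, move]
  LT 45: heading 315 -> 0
  RT 45: heading 0 -> 315
  FD 12: (5.05,0.95) -> (13.536,-7.536) [heading=315, move]
]
FD 6: (13.536,-7.536) -> (17.778,-11.778) [heading=315, move]
RT 90: heading 315 -> 225
Final: pos=(17.778,-11.778), heading=225, 0 segment(s) drawn

Start position: (10, -4)
Final position: (17.778, -11.778)
Distance = 11; >= 1e-6 -> NOT closed

Answer: no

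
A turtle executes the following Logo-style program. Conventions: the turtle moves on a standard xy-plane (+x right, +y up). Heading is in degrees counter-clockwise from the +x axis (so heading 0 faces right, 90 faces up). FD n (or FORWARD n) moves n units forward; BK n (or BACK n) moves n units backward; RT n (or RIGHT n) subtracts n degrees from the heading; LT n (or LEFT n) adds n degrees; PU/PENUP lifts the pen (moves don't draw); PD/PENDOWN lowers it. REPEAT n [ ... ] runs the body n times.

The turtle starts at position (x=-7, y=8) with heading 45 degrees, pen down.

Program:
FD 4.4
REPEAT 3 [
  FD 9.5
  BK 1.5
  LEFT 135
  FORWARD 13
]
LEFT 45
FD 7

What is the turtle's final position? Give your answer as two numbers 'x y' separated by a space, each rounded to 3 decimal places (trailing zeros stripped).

Executing turtle program step by step:
Start: pos=(-7,8), heading=45, pen down
FD 4.4: (-7,8) -> (-3.889,11.111) [heading=45, draw]
REPEAT 3 [
  -- iteration 1/3 --
  FD 9.5: (-3.889,11.111) -> (2.829,17.829) [heading=45, draw]
  BK 1.5: (2.829,17.829) -> (1.768,16.768) [heading=45, draw]
  LT 135: heading 45 -> 180
  FD 13: (1.768,16.768) -> (-11.232,16.768) [heading=180, draw]
  -- iteration 2/3 --
  FD 9.5: (-11.232,16.768) -> (-20.732,16.768) [heading=180, draw]
  BK 1.5: (-20.732,16.768) -> (-19.232,16.768) [heading=180, draw]
  LT 135: heading 180 -> 315
  FD 13: (-19.232,16.768) -> (-10.039,7.576) [heading=315, draw]
  -- iteration 3/3 --
  FD 9.5: (-10.039,7.576) -> (-3.322,0.858) [heading=315, draw]
  BK 1.5: (-3.322,0.858) -> (-4.383,1.919) [heading=315, draw]
  LT 135: heading 315 -> 90
  FD 13: (-4.383,1.919) -> (-4.383,14.919) [heading=90, draw]
]
LT 45: heading 90 -> 135
FD 7: (-4.383,14.919) -> (-9.332,19.869) [heading=135, draw]
Final: pos=(-9.332,19.869), heading=135, 11 segment(s) drawn

Answer: -9.332 19.869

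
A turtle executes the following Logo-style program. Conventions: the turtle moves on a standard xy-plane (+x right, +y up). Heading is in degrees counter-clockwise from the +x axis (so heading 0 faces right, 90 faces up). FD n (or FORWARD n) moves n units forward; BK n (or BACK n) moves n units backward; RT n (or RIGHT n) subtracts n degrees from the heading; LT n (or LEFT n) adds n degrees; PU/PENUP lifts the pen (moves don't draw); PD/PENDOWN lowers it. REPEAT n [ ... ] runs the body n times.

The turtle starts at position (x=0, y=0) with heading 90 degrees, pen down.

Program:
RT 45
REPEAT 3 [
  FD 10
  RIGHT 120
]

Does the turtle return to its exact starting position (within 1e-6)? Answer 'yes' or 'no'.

Executing turtle program step by step:
Start: pos=(0,0), heading=90, pen down
RT 45: heading 90 -> 45
REPEAT 3 [
  -- iteration 1/3 --
  FD 10: (0,0) -> (7.071,7.071) [heading=45, draw]
  RT 120: heading 45 -> 285
  -- iteration 2/3 --
  FD 10: (7.071,7.071) -> (9.659,-2.588) [heading=285, draw]
  RT 120: heading 285 -> 165
  -- iteration 3/3 --
  FD 10: (9.659,-2.588) -> (0,0) [heading=165, draw]
  RT 120: heading 165 -> 45
]
Final: pos=(0,0), heading=45, 3 segment(s) drawn

Start position: (0, 0)
Final position: (0, 0)
Distance = 0; < 1e-6 -> CLOSED

Answer: yes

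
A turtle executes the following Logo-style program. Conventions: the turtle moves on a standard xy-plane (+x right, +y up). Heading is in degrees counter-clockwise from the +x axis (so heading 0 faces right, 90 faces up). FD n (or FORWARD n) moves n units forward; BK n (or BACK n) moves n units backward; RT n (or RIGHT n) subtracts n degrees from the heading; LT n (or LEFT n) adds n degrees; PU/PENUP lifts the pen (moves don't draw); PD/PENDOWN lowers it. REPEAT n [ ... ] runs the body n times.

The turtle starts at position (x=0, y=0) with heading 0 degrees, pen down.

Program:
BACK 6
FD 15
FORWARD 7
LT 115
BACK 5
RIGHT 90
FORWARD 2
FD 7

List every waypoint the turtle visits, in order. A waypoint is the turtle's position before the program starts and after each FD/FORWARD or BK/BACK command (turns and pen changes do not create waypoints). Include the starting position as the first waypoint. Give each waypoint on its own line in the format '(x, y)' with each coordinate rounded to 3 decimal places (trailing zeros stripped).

Executing turtle program step by step:
Start: pos=(0,0), heading=0, pen down
BK 6: (0,0) -> (-6,0) [heading=0, draw]
FD 15: (-6,0) -> (9,0) [heading=0, draw]
FD 7: (9,0) -> (16,0) [heading=0, draw]
LT 115: heading 0 -> 115
BK 5: (16,0) -> (18.113,-4.532) [heading=115, draw]
RT 90: heading 115 -> 25
FD 2: (18.113,-4.532) -> (19.926,-3.686) [heading=25, draw]
FD 7: (19.926,-3.686) -> (26.27,-0.728) [heading=25, draw]
Final: pos=(26.27,-0.728), heading=25, 6 segment(s) drawn
Waypoints (7 total):
(0, 0)
(-6, 0)
(9, 0)
(16, 0)
(18.113, -4.532)
(19.926, -3.686)
(26.27, -0.728)

Answer: (0, 0)
(-6, 0)
(9, 0)
(16, 0)
(18.113, -4.532)
(19.926, -3.686)
(26.27, -0.728)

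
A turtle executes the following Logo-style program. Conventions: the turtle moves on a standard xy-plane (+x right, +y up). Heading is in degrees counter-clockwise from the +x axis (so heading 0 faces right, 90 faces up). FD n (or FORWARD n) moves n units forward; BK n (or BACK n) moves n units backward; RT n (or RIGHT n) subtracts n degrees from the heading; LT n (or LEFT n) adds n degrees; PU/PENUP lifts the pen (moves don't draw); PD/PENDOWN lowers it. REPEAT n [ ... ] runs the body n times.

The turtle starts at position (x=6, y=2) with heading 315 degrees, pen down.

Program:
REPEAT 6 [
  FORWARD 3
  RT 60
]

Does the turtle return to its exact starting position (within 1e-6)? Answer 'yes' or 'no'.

Answer: yes

Derivation:
Executing turtle program step by step:
Start: pos=(6,2), heading=315, pen down
REPEAT 6 [
  -- iteration 1/6 --
  FD 3: (6,2) -> (8.121,-0.121) [heading=315, draw]
  RT 60: heading 315 -> 255
  -- iteration 2/6 --
  FD 3: (8.121,-0.121) -> (7.345,-3.019) [heading=255, draw]
  RT 60: heading 255 -> 195
  -- iteration 3/6 --
  FD 3: (7.345,-3.019) -> (4.447,-3.796) [heading=195, draw]
  RT 60: heading 195 -> 135
  -- iteration 4/6 --
  FD 3: (4.447,-3.796) -> (2.326,-1.674) [heading=135, draw]
  RT 60: heading 135 -> 75
  -- iteration 5/6 --
  FD 3: (2.326,-1.674) -> (3.102,1.224) [heading=75, draw]
  RT 60: heading 75 -> 15
  -- iteration 6/6 --
  FD 3: (3.102,1.224) -> (6,2) [heading=15, draw]
  RT 60: heading 15 -> 315
]
Final: pos=(6,2), heading=315, 6 segment(s) drawn

Start position: (6, 2)
Final position: (6, 2)
Distance = 0; < 1e-6 -> CLOSED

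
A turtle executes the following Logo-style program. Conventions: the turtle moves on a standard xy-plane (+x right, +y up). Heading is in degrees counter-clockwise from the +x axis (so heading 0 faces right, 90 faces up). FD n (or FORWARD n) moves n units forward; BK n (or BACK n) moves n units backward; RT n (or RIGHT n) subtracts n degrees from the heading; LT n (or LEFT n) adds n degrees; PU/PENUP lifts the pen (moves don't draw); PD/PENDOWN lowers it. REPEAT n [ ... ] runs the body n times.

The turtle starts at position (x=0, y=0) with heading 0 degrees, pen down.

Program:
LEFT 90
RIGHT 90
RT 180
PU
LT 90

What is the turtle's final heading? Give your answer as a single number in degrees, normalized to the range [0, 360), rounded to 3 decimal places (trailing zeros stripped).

Answer: 270

Derivation:
Executing turtle program step by step:
Start: pos=(0,0), heading=0, pen down
LT 90: heading 0 -> 90
RT 90: heading 90 -> 0
RT 180: heading 0 -> 180
PU: pen up
LT 90: heading 180 -> 270
Final: pos=(0,0), heading=270, 0 segment(s) drawn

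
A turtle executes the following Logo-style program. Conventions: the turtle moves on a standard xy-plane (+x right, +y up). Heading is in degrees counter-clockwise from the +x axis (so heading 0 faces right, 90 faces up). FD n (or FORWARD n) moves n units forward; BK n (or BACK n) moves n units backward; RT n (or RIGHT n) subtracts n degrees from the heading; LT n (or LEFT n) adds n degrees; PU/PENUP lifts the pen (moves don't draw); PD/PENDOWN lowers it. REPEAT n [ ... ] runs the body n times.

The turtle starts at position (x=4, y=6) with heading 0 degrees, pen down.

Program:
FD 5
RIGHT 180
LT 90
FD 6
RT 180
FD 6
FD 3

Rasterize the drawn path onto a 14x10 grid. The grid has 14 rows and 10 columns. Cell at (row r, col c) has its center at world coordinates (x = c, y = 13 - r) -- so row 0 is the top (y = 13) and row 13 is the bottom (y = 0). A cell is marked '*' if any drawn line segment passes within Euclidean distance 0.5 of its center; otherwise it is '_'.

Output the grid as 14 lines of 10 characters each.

Answer: __________
__________
__________
__________
_________*
_________*
_________*
____******
_________*
_________*
_________*
_________*
_________*
_________*

Derivation:
Segment 0: (4,6) -> (9,6)
Segment 1: (9,6) -> (9,0)
Segment 2: (9,0) -> (9,6)
Segment 3: (9,6) -> (9,9)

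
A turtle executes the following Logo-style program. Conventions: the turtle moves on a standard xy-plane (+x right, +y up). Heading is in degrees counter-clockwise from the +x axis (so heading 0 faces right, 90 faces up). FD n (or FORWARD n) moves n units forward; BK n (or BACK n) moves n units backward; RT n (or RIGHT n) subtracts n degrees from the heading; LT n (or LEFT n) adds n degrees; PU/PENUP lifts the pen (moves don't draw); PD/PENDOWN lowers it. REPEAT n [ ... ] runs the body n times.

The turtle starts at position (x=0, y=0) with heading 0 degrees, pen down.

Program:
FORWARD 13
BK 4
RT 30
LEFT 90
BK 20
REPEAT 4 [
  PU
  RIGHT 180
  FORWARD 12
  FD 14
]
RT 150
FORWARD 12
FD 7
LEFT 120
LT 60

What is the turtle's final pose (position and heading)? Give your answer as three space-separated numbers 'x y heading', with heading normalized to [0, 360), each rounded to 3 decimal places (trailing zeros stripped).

Executing turtle program step by step:
Start: pos=(0,0), heading=0, pen down
FD 13: (0,0) -> (13,0) [heading=0, draw]
BK 4: (13,0) -> (9,0) [heading=0, draw]
RT 30: heading 0 -> 330
LT 90: heading 330 -> 60
BK 20: (9,0) -> (-1,-17.321) [heading=60, draw]
REPEAT 4 [
  -- iteration 1/4 --
  PU: pen up
  RT 180: heading 60 -> 240
  FD 12: (-1,-17.321) -> (-7,-27.713) [heading=240, move]
  FD 14: (-7,-27.713) -> (-14,-39.837) [heading=240, move]
  -- iteration 2/4 --
  PU: pen up
  RT 180: heading 240 -> 60
  FD 12: (-14,-39.837) -> (-8,-29.445) [heading=60, move]
  FD 14: (-8,-29.445) -> (-1,-17.321) [heading=60, move]
  -- iteration 3/4 --
  PU: pen up
  RT 180: heading 60 -> 240
  FD 12: (-1,-17.321) -> (-7,-27.713) [heading=240, move]
  FD 14: (-7,-27.713) -> (-14,-39.837) [heading=240, move]
  -- iteration 4/4 --
  PU: pen up
  RT 180: heading 240 -> 60
  FD 12: (-14,-39.837) -> (-8,-29.445) [heading=60, move]
  FD 14: (-8,-29.445) -> (-1,-17.321) [heading=60, move]
]
RT 150: heading 60 -> 270
FD 12: (-1,-17.321) -> (-1,-29.321) [heading=270, move]
FD 7: (-1,-29.321) -> (-1,-36.321) [heading=270, move]
LT 120: heading 270 -> 30
LT 60: heading 30 -> 90
Final: pos=(-1,-36.321), heading=90, 3 segment(s) drawn

Answer: -1 -36.321 90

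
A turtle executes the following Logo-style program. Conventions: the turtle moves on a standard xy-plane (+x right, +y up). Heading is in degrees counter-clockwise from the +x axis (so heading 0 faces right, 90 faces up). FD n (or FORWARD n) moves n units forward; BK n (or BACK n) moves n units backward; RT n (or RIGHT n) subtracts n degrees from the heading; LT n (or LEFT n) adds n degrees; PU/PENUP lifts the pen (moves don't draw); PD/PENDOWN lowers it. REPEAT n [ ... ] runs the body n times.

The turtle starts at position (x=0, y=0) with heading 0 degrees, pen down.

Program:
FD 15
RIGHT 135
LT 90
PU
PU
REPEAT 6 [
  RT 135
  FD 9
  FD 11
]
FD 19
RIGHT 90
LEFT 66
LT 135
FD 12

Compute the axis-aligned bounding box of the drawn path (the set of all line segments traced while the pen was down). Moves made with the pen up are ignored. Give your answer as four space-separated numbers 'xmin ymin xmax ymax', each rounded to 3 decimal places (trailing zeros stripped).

Executing turtle program step by step:
Start: pos=(0,0), heading=0, pen down
FD 15: (0,0) -> (15,0) [heading=0, draw]
RT 135: heading 0 -> 225
LT 90: heading 225 -> 315
PU: pen up
PU: pen up
REPEAT 6 [
  -- iteration 1/6 --
  RT 135: heading 315 -> 180
  FD 9: (15,0) -> (6,0) [heading=180, move]
  FD 11: (6,0) -> (-5,0) [heading=180, move]
  -- iteration 2/6 --
  RT 135: heading 180 -> 45
  FD 9: (-5,0) -> (1.364,6.364) [heading=45, move]
  FD 11: (1.364,6.364) -> (9.142,14.142) [heading=45, move]
  -- iteration 3/6 --
  RT 135: heading 45 -> 270
  FD 9: (9.142,14.142) -> (9.142,5.142) [heading=270, move]
  FD 11: (9.142,5.142) -> (9.142,-5.858) [heading=270, move]
  -- iteration 4/6 --
  RT 135: heading 270 -> 135
  FD 9: (9.142,-5.858) -> (2.778,0.506) [heading=135, move]
  FD 11: (2.778,0.506) -> (-5,8.284) [heading=135, move]
  -- iteration 5/6 --
  RT 135: heading 135 -> 0
  FD 9: (-5,8.284) -> (4,8.284) [heading=0, move]
  FD 11: (4,8.284) -> (15,8.284) [heading=0, move]
  -- iteration 6/6 --
  RT 135: heading 0 -> 225
  FD 9: (15,8.284) -> (8.636,1.92) [heading=225, move]
  FD 11: (8.636,1.92) -> (0.858,-5.858) [heading=225, move]
]
FD 19: (0.858,-5.858) -> (-12.577,-19.293) [heading=225, move]
RT 90: heading 225 -> 135
LT 66: heading 135 -> 201
LT 135: heading 201 -> 336
FD 12: (-12.577,-19.293) -> (-1.615,-24.174) [heading=336, move]
Final: pos=(-1.615,-24.174), heading=336, 1 segment(s) drawn

Segment endpoints: x in {0, 15}, y in {0}
xmin=0, ymin=0, xmax=15, ymax=0

Answer: 0 0 15 0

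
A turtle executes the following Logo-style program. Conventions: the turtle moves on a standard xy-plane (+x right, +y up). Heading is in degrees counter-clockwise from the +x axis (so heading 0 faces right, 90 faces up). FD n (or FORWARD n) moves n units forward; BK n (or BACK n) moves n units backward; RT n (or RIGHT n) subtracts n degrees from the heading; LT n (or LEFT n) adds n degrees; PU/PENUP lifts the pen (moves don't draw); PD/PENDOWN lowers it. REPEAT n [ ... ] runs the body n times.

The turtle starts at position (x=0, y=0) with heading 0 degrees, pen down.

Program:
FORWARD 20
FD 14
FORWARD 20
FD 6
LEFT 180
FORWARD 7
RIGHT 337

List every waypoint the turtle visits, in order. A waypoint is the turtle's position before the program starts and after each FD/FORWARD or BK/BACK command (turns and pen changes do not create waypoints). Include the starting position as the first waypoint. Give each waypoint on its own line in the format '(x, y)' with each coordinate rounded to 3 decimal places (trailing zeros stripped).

Answer: (0, 0)
(20, 0)
(34, 0)
(54, 0)
(60, 0)
(53, 0)

Derivation:
Executing turtle program step by step:
Start: pos=(0,0), heading=0, pen down
FD 20: (0,0) -> (20,0) [heading=0, draw]
FD 14: (20,0) -> (34,0) [heading=0, draw]
FD 20: (34,0) -> (54,0) [heading=0, draw]
FD 6: (54,0) -> (60,0) [heading=0, draw]
LT 180: heading 0 -> 180
FD 7: (60,0) -> (53,0) [heading=180, draw]
RT 337: heading 180 -> 203
Final: pos=(53,0), heading=203, 5 segment(s) drawn
Waypoints (6 total):
(0, 0)
(20, 0)
(34, 0)
(54, 0)
(60, 0)
(53, 0)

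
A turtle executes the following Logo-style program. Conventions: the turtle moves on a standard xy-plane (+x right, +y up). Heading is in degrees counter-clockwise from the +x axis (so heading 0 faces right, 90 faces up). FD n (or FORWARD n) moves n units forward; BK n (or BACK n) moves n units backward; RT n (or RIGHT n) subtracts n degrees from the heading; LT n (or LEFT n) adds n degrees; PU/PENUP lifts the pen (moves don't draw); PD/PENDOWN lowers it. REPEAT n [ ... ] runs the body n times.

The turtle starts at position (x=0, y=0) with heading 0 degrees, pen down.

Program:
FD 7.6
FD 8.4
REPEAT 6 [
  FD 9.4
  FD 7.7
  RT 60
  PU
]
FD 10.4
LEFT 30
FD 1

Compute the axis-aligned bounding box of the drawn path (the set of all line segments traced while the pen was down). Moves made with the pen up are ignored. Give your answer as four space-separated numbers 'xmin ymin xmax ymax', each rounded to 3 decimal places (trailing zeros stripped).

Answer: 0 0 33.1 0

Derivation:
Executing turtle program step by step:
Start: pos=(0,0), heading=0, pen down
FD 7.6: (0,0) -> (7.6,0) [heading=0, draw]
FD 8.4: (7.6,0) -> (16,0) [heading=0, draw]
REPEAT 6 [
  -- iteration 1/6 --
  FD 9.4: (16,0) -> (25.4,0) [heading=0, draw]
  FD 7.7: (25.4,0) -> (33.1,0) [heading=0, draw]
  RT 60: heading 0 -> 300
  PU: pen up
  -- iteration 2/6 --
  FD 9.4: (33.1,0) -> (37.8,-8.141) [heading=300, move]
  FD 7.7: (37.8,-8.141) -> (41.65,-14.809) [heading=300, move]
  RT 60: heading 300 -> 240
  PU: pen up
  -- iteration 3/6 --
  FD 9.4: (41.65,-14.809) -> (36.95,-22.95) [heading=240, move]
  FD 7.7: (36.95,-22.95) -> (33.1,-29.618) [heading=240, move]
  RT 60: heading 240 -> 180
  PU: pen up
  -- iteration 4/6 --
  FD 9.4: (33.1,-29.618) -> (23.7,-29.618) [heading=180, move]
  FD 7.7: (23.7,-29.618) -> (16,-29.618) [heading=180, move]
  RT 60: heading 180 -> 120
  PU: pen up
  -- iteration 5/6 --
  FD 9.4: (16,-29.618) -> (11.3,-21.477) [heading=120, move]
  FD 7.7: (11.3,-21.477) -> (7.45,-14.809) [heading=120, move]
  RT 60: heading 120 -> 60
  PU: pen up
  -- iteration 6/6 --
  FD 9.4: (7.45,-14.809) -> (12.15,-6.668) [heading=60, move]
  FD 7.7: (12.15,-6.668) -> (16,0) [heading=60, move]
  RT 60: heading 60 -> 0
  PU: pen up
]
FD 10.4: (16,0) -> (26.4,0) [heading=0, move]
LT 30: heading 0 -> 30
FD 1: (26.4,0) -> (27.266,0.5) [heading=30, move]
Final: pos=(27.266,0.5), heading=30, 4 segment(s) drawn

Segment endpoints: x in {0, 7.6, 16, 25.4, 33.1}, y in {0}
xmin=0, ymin=0, xmax=33.1, ymax=0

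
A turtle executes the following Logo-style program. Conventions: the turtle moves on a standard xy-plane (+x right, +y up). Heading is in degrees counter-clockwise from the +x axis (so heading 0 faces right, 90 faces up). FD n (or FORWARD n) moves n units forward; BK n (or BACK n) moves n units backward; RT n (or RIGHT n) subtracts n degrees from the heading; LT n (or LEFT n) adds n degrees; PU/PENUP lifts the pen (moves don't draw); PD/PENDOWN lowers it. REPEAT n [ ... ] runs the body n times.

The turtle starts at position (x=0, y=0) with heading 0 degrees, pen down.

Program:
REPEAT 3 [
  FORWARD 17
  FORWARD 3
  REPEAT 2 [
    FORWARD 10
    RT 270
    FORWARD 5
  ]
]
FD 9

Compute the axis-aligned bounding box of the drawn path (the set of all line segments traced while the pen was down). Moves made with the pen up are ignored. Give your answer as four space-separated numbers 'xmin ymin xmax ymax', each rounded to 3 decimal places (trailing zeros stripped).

Executing turtle program step by step:
Start: pos=(0,0), heading=0, pen down
REPEAT 3 [
  -- iteration 1/3 --
  FD 17: (0,0) -> (17,0) [heading=0, draw]
  FD 3: (17,0) -> (20,0) [heading=0, draw]
  REPEAT 2 [
    -- iteration 1/2 --
    FD 10: (20,0) -> (30,0) [heading=0, draw]
    RT 270: heading 0 -> 90
    FD 5: (30,0) -> (30,5) [heading=90, draw]
    -- iteration 2/2 --
    FD 10: (30,5) -> (30,15) [heading=90, draw]
    RT 270: heading 90 -> 180
    FD 5: (30,15) -> (25,15) [heading=180, draw]
  ]
  -- iteration 2/3 --
  FD 17: (25,15) -> (8,15) [heading=180, draw]
  FD 3: (8,15) -> (5,15) [heading=180, draw]
  REPEAT 2 [
    -- iteration 1/2 --
    FD 10: (5,15) -> (-5,15) [heading=180, draw]
    RT 270: heading 180 -> 270
    FD 5: (-5,15) -> (-5,10) [heading=270, draw]
    -- iteration 2/2 --
    FD 10: (-5,10) -> (-5,0) [heading=270, draw]
    RT 270: heading 270 -> 0
    FD 5: (-5,0) -> (0,0) [heading=0, draw]
  ]
  -- iteration 3/3 --
  FD 17: (0,0) -> (17,0) [heading=0, draw]
  FD 3: (17,0) -> (20,0) [heading=0, draw]
  REPEAT 2 [
    -- iteration 1/2 --
    FD 10: (20,0) -> (30,0) [heading=0, draw]
    RT 270: heading 0 -> 90
    FD 5: (30,0) -> (30,5) [heading=90, draw]
    -- iteration 2/2 --
    FD 10: (30,5) -> (30,15) [heading=90, draw]
    RT 270: heading 90 -> 180
    FD 5: (30,15) -> (25,15) [heading=180, draw]
  ]
]
FD 9: (25,15) -> (16,15) [heading=180, draw]
Final: pos=(16,15), heading=180, 19 segment(s) drawn

Segment endpoints: x in {-5, -5, -5, 0, 0, 5, 8, 16, 17, 17, 20, 20, 25, 25, 30, 30, 30, 30, 30}, y in {0, 0, 0, 0, 0, 0, 5, 5, 10, 15, 15, 15, 15, 15, 15, 15, 15}
xmin=-5, ymin=0, xmax=30, ymax=15

Answer: -5 0 30 15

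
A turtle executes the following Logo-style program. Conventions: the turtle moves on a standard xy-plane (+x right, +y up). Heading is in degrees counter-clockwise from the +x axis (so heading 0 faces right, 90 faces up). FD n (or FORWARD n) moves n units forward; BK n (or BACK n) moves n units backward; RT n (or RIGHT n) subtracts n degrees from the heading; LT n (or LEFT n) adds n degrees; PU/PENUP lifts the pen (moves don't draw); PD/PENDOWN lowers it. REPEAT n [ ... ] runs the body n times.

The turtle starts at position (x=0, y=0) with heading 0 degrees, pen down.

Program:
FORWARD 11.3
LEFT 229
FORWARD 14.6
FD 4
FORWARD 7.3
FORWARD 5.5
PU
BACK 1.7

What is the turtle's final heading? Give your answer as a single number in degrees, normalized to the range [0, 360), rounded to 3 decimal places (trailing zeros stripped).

Executing turtle program step by step:
Start: pos=(0,0), heading=0, pen down
FD 11.3: (0,0) -> (11.3,0) [heading=0, draw]
LT 229: heading 0 -> 229
FD 14.6: (11.3,0) -> (1.722,-11.019) [heading=229, draw]
FD 4: (1.722,-11.019) -> (-0.903,-14.038) [heading=229, draw]
FD 7.3: (-0.903,-14.038) -> (-5.692,-19.547) [heading=229, draw]
FD 5.5: (-5.692,-19.547) -> (-9.3,-23.698) [heading=229, draw]
PU: pen up
BK 1.7: (-9.3,-23.698) -> (-8.185,-22.415) [heading=229, move]
Final: pos=(-8.185,-22.415), heading=229, 5 segment(s) drawn

Answer: 229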